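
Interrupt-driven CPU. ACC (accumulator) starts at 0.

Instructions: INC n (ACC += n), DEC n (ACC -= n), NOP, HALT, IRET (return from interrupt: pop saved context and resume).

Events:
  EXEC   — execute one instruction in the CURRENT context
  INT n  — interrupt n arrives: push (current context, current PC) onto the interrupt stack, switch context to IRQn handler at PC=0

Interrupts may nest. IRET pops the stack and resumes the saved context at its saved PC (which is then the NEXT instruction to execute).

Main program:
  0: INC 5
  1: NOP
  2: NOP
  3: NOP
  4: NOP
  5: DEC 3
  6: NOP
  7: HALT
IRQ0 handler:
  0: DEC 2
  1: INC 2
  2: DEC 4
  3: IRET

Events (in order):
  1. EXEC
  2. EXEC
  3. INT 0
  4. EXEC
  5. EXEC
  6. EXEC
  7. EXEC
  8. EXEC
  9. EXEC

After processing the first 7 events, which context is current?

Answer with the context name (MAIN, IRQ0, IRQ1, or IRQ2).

Event 1 (EXEC): [MAIN] PC=0: INC 5 -> ACC=5
Event 2 (EXEC): [MAIN] PC=1: NOP
Event 3 (INT 0): INT 0 arrives: push (MAIN, PC=2), enter IRQ0 at PC=0 (depth now 1)
Event 4 (EXEC): [IRQ0] PC=0: DEC 2 -> ACC=3
Event 5 (EXEC): [IRQ0] PC=1: INC 2 -> ACC=5
Event 6 (EXEC): [IRQ0] PC=2: DEC 4 -> ACC=1
Event 7 (EXEC): [IRQ0] PC=3: IRET -> resume MAIN at PC=2 (depth now 0)

Answer: MAIN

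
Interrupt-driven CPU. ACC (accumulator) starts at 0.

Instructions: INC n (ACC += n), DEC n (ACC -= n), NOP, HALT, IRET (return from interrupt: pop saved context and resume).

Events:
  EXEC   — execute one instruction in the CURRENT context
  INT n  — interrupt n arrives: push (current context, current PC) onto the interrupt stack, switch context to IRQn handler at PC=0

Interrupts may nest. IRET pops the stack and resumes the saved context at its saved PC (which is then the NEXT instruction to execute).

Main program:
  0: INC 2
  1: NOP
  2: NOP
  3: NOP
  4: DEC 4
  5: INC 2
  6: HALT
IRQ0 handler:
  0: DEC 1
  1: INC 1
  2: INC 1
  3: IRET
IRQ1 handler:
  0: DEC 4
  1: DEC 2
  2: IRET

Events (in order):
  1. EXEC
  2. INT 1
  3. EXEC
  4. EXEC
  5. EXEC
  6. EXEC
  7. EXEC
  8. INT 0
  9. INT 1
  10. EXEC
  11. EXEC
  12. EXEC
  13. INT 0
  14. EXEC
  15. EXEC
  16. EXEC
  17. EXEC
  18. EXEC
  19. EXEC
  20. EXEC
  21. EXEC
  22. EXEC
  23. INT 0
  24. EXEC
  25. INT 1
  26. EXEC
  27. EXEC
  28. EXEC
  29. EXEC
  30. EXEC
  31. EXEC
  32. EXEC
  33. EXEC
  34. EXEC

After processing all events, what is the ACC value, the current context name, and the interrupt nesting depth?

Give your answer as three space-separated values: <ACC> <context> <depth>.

Event 1 (EXEC): [MAIN] PC=0: INC 2 -> ACC=2
Event 2 (INT 1): INT 1 arrives: push (MAIN, PC=1), enter IRQ1 at PC=0 (depth now 1)
Event 3 (EXEC): [IRQ1] PC=0: DEC 4 -> ACC=-2
Event 4 (EXEC): [IRQ1] PC=1: DEC 2 -> ACC=-4
Event 5 (EXEC): [IRQ1] PC=2: IRET -> resume MAIN at PC=1 (depth now 0)
Event 6 (EXEC): [MAIN] PC=1: NOP
Event 7 (EXEC): [MAIN] PC=2: NOP
Event 8 (INT 0): INT 0 arrives: push (MAIN, PC=3), enter IRQ0 at PC=0 (depth now 1)
Event 9 (INT 1): INT 1 arrives: push (IRQ0, PC=0), enter IRQ1 at PC=0 (depth now 2)
Event 10 (EXEC): [IRQ1] PC=0: DEC 4 -> ACC=-8
Event 11 (EXEC): [IRQ1] PC=1: DEC 2 -> ACC=-10
Event 12 (EXEC): [IRQ1] PC=2: IRET -> resume IRQ0 at PC=0 (depth now 1)
Event 13 (INT 0): INT 0 arrives: push (IRQ0, PC=0), enter IRQ0 at PC=0 (depth now 2)
Event 14 (EXEC): [IRQ0] PC=0: DEC 1 -> ACC=-11
Event 15 (EXEC): [IRQ0] PC=1: INC 1 -> ACC=-10
Event 16 (EXEC): [IRQ0] PC=2: INC 1 -> ACC=-9
Event 17 (EXEC): [IRQ0] PC=3: IRET -> resume IRQ0 at PC=0 (depth now 1)
Event 18 (EXEC): [IRQ0] PC=0: DEC 1 -> ACC=-10
Event 19 (EXEC): [IRQ0] PC=1: INC 1 -> ACC=-9
Event 20 (EXEC): [IRQ0] PC=2: INC 1 -> ACC=-8
Event 21 (EXEC): [IRQ0] PC=3: IRET -> resume MAIN at PC=3 (depth now 0)
Event 22 (EXEC): [MAIN] PC=3: NOP
Event 23 (INT 0): INT 0 arrives: push (MAIN, PC=4), enter IRQ0 at PC=0 (depth now 1)
Event 24 (EXEC): [IRQ0] PC=0: DEC 1 -> ACC=-9
Event 25 (INT 1): INT 1 arrives: push (IRQ0, PC=1), enter IRQ1 at PC=0 (depth now 2)
Event 26 (EXEC): [IRQ1] PC=0: DEC 4 -> ACC=-13
Event 27 (EXEC): [IRQ1] PC=1: DEC 2 -> ACC=-15
Event 28 (EXEC): [IRQ1] PC=2: IRET -> resume IRQ0 at PC=1 (depth now 1)
Event 29 (EXEC): [IRQ0] PC=1: INC 1 -> ACC=-14
Event 30 (EXEC): [IRQ0] PC=2: INC 1 -> ACC=-13
Event 31 (EXEC): [IRQ0] PC=3: IRET -> resume MAIN at PC=4 (depth now 0)
Event 32 (EXEC): [MAIN] PC=4: DEC 4 -> ACC=-17
Event 33 (EXEC): [MAIN] PC=5: INC 2 -> ACC=-15
Event 34 (EXEC): [MAIN] PC=6: HALT

Answer: -15 MAIN 0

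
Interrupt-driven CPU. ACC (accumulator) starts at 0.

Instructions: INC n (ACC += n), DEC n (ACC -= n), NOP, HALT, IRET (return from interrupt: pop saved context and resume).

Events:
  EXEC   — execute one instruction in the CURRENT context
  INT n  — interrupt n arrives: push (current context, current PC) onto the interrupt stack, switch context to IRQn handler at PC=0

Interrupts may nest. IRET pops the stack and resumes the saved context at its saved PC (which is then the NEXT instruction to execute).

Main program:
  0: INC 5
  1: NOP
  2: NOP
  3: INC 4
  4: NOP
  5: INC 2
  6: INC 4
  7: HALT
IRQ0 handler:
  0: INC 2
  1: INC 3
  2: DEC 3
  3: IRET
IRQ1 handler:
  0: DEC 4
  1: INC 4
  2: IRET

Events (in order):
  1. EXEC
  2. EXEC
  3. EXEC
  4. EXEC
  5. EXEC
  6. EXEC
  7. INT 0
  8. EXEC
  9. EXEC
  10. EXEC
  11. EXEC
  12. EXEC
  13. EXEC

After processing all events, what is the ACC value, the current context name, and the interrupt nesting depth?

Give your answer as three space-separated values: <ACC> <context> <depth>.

Event 1 (EXEC): [MAIN] PC=0: INC 5 -> ACC=5
Event 2 (EXEC): [MAIN] PC=1: NOP
Event 3 (EXEC): [MAIN] PC=2: NOP
Event 4 (EXEC): [MAIN] PC=3: INC 4 -> ACC=9
Event 5 (EXEC): [MAIN] PC=4: NOP
Event 6 (EXEC): [MAIN] PC=5: INC 2 -> ACC=11
Event 7 (INT 0): INT 0 arrives: push (MAIN, PC=6), enter IRQ0 at PC=0 (depth now 1)
Event 8 (EXEC): [IRQ0] PC=0: INC 2 -> ACC=13
Event 9 (EXEC): [IRQ0] PC=1: INC 3 -> ACC=16
Event 10 (EXEC): [IRQ0] PC=2: DEC 3 -> ACC=13
Event 11 (EXEC): [IRQ0] PC=3: IRET -> resume MAIN at PC=6 (depth now 0)
Event 12 (EXEC): [MAIN] PC=6: INC 4 -> ACC=17
Event 13 (EXEC): [MAIN] PC=7: HALT

Answer: 17 MAIN 0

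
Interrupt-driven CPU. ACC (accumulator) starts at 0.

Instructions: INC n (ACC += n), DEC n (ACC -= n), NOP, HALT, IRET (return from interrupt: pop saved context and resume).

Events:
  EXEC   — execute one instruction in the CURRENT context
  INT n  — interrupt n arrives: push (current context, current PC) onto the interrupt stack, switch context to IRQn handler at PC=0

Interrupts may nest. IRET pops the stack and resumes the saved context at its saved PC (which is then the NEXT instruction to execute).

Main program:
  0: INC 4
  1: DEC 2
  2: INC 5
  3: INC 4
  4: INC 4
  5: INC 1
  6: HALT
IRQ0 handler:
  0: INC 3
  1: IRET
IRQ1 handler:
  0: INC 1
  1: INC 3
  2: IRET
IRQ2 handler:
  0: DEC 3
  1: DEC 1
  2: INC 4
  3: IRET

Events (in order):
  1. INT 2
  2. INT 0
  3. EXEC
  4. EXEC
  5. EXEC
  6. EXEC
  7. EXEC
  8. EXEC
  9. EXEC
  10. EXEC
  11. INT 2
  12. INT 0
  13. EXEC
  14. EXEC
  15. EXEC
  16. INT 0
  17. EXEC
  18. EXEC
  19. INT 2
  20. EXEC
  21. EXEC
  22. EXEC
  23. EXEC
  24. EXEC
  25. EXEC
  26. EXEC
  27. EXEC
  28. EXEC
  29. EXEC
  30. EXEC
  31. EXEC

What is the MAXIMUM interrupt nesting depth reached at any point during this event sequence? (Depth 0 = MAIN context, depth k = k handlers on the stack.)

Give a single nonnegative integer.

Answer: 2

Derivation:
Event 1 (INT 2): INT 2 arrives: push (MAIN, PC=0), enter IRQ2 at PC=0 (depth now 1) [depth=1]
Event 2 (INT 0): INT 0 arrives: push (IRQ2, PC=0), enter IRQ0 at PC=0 (depth now 2) [depth=2]
Event 3 (EXEC): [IRQ0] PC=0: INC 3 -> ACC=3 [depth=2]
Event 4 (EXEC): [IRQ0] PC=1: IRET -> resume IRQ2 at PC=0 (depth now 1) [depth=1]
Event 5 (EXEC): [IRQ2] PC=0: DEC 3 -> ACC=0 [depth=1]
Event 6 (EXEC): [IRQ2] PC=1: DEC 1 -> ACC=-1 [depth=1]
Event 7 (EXEC): [IRQ2] PC=2: INC 4 -> ACC=3 [depth=1]
Event 8 (EXEC): [IRQ2] PC=3: IRET -> resume MAIN at PC=0 (depth now 0) [depth=0]
Event 9 (EXEC): [MAIN] PC=0: INC 4 -> ACC=7 [depth=0]
Event 10 (EXEC): [MAIN] PC=1: DEC 2 -> ACC=5 [depth=0]
Event 11 (INT 2): INT 2 arrives: push (MAIN, PC=2), enter IRQ2 at PC=0 (depth now 1) [depth=1]
Event 12 (INT 0): INT 0 arrives: push (IRQ2, PC=0), enter IRQ0 at PC=0 (depth now 2) [depth=2]
Event 13 (EXEC): [IRQ0] PC=0: INC 3 -> ACC=8 [depth=2]
Event 14 (EXEC): [IRQ0] PC=1: IRET -> resume IRQ2 at PC=0 (depth now 1) [depth=1]
Event 15 (EXEC): [IRQ2] PC=0: DEC 3 -> ACC=5 [depth=1]
Event 16 (INT 0): INT 0 arrives: push (IRQ2, PC=1), enter IRQ0 at PC=0 (depth now 2) [depth=2]
Event 17 (EXEC): [IRQ0] PC=0: INC 3 -> ACC=8 [depth=2]
Event 18 (EXEC): [IRQ0] PC=1: IRET -> resume IRQ2 at PC=1 (depth now 1) [depth=1]
Event 19 (INT 2): INT 2 arrives: push (IRQ2, PC=1), enter IRQ2 at PC=0 (depth now 2) [depth=2]
Event 20 (EXEC): [IRQ2] PC=0: DEC 3 -> ACC=5 [depth=2]
Event 21 (EXEC): [IRQ2] PC=1: DEC 1 -> ACC=4 [depth=2]
Event 22 (EXEC): [IRQ2] PC=2: INC 4 -> ACC=8 [depth=2]
Event 23 (EXEC): [IRQ2] PC=3: IRET -> resume IRQ2 at PC=1 (depth now 1) [depth=1]
Event 24 (EXEC): [IRQ2] PC=1: DEC 1 -> ACC=7 [depth=1]
Event 25 (EXEC): [IRQ2] PC=2: INC 4 -> ACC=11 [depth=1]
Event 26 (EXEC): [IRQ2] PC=3: IRET -> resume MAIN at PC=2 (depth now 0) [depth=0]
Event 27 (EXEC): [MAIN] PC=2: INC 5 -> ACC=16 [depth=0]
Event 28 (EXEC): [MAIN] PC=3: INC 4 -> ACC=20 [depth=0]
Event 29 (EXEC): [MAIN] PC=4: INC 4 -> ACC=24 [depth=0]
Event 30 (EXEC): [MAIN] PC=5: INC 1 -> ACC=25 [depth=0]
Event 31 (EXEC): [MAIN] PC=6: HALT [depth=0]
Max depth observed: 2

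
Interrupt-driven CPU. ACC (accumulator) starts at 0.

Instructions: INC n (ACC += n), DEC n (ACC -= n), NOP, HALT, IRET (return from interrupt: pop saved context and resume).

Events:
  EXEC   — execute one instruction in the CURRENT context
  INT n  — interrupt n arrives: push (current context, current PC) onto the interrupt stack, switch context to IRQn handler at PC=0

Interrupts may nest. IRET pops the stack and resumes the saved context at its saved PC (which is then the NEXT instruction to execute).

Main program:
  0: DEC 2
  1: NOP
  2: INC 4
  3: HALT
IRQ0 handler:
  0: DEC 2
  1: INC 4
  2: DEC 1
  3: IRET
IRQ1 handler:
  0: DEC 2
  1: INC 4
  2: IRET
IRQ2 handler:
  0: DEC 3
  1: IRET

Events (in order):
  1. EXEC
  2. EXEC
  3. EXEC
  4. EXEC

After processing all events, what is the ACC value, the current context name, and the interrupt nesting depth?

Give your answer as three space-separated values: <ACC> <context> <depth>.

Event 1 (EXEC): [MAIN] PC=0: DEC 2 -> ACC=-2
Event 2 (EXEC): [MAIN] PC=1: NOP
Event 3 (EXEC): [MAIN] PC=2: INC 4 -> ACC=2
Event 4 (EXEC): [MAIN] PC=3: HALT

Answer: 2 MAIN 0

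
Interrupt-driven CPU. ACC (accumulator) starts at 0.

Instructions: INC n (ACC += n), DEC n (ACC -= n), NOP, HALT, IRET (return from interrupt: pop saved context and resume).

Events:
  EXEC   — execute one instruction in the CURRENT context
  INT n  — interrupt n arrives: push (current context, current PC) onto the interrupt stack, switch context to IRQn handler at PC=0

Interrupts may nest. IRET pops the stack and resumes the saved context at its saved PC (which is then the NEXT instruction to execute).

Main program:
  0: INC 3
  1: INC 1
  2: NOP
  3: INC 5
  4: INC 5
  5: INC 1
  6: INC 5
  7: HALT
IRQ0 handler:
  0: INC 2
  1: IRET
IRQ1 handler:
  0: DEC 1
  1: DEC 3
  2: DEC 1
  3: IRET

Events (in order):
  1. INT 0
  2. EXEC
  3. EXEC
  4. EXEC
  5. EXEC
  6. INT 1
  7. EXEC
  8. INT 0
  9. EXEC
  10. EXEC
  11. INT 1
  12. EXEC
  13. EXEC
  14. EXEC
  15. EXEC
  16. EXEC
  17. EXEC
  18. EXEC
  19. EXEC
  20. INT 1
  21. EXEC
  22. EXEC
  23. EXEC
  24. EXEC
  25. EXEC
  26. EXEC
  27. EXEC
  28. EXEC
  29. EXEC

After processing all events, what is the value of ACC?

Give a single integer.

Event 1 (INT 0): INT 0 arrives: push (MAIN, PC=0), enter IRQ0 at PC=0 (depth now 1)
Event 2 (EXEC): [IRQ0] PC=0: INC 2 -> ACC=2
Event 3 (EXEC): [IRQ0] PC=1: IRET -> resume MAIN at PC=0 (depth now 0)
Event 4 (EXEC): [MAIN] PC=0: INC 3 -> ACC=5
Event 5 (EXEC): [MAIN] PC=1: INC 1 -> ACC=6
Event 6 (INT 1): INT 1 arrives: push (MAIN, PC=2), enter IRQ1 at PC=0 (depth now 1)
Event 7 (EXEC): [IRQ1] PC=0: DEC 1 -> ACC=5
Event 8 (INT 0): INT 0 arrives: push (IRQ1, PC=1), enter IRQ0 at PC=0 (depth now 2)
Event 9 (EXEC): [IRQ0] PC=0: INC 2 -> ACC=7
Event 10 (EXEC): [IRQ0] PC=1: IRET -> resume IRQ1 at PC=1 (depth now 1)
Event 11 (INT 1): INT 1 arrives: push (IRQ1, PC=1), enter IRQ1 at PC=0 (depth now 2)
Event 12 (EXEC): [IRQ1] PC=0: DEC 1 -> ACC=6
Event 13 (EXEC): [IRQ1] PC=1: DEC 3 -> ACC=3
Event 14 (EXEC): [IRQ1] PC=2: DEC 1 -> ACC=2
Event 15 (EXEC): [IRQ1] PC=3: IRET -> resume IRQ1 at PC=1 (depth now 1)
Event 16 (EXEC): [IRQ1] PC=1: DEC 3 -> ACC=-1
Event 17 (EXEC): [IRQ1] PC=2: DEC 1 -> ACC=-2
Event 18 (EXEC): [IRQ1] PC=3: IRET -> resume MAIN at PC=2 (depth now 0)
Event 19 (EXEC): [MAIN] PC=2: NOP
Event 20 (INT 1): INT 1 arrives: push (MAIN, PC=3), enter IRQ1 at PC=0 (depth now 1)
Event 21 (EXEC): [IRQ1] PC=0: DEC 1 -> ACC=-3
Event 22 (EXEC): [IRQ1] PC=1: DEC 3 -> ACC=-6
Event 23 (EXEC): [IRQ1] PC=2: DEC 1 -> ACC=-7
Event 24 (EXEC): [IRQ1] PC=3: IRET -> resume MAIN at PC=3 (depth now 0)
Event 25 (EXEC): [MAIN] PC=3: INC 5 -> ACC=-2
Event 26 (EXEC): [MAIN] PC=4: INC 5 -> ACC=3
Event 27 (EXEC): [MAIN] PC=5: INC 1 -> ACC=4
Event 28 (EXEC): [MAIN] PC=6: INC 5 -> ACC=9
Event 29 (EXEC): [MAIN] PC=7: HALT

Answer: 9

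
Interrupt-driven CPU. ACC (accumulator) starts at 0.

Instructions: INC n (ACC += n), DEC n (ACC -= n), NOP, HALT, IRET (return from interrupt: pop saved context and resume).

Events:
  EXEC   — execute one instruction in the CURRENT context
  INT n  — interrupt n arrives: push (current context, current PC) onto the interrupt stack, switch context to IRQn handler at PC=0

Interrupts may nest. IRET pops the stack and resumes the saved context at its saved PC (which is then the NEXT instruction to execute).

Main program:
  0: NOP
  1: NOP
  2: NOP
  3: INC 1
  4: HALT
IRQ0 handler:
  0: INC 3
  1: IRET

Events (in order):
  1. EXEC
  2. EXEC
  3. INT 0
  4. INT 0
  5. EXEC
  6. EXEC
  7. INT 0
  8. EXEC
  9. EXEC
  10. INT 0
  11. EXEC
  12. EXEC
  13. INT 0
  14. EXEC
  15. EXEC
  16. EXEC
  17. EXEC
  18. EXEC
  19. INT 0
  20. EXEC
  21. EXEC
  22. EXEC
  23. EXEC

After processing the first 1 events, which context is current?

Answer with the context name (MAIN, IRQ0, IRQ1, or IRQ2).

Answer: MAIN

Derivation:
Event 1 (EXEC): [MAIN] PC=0: NOP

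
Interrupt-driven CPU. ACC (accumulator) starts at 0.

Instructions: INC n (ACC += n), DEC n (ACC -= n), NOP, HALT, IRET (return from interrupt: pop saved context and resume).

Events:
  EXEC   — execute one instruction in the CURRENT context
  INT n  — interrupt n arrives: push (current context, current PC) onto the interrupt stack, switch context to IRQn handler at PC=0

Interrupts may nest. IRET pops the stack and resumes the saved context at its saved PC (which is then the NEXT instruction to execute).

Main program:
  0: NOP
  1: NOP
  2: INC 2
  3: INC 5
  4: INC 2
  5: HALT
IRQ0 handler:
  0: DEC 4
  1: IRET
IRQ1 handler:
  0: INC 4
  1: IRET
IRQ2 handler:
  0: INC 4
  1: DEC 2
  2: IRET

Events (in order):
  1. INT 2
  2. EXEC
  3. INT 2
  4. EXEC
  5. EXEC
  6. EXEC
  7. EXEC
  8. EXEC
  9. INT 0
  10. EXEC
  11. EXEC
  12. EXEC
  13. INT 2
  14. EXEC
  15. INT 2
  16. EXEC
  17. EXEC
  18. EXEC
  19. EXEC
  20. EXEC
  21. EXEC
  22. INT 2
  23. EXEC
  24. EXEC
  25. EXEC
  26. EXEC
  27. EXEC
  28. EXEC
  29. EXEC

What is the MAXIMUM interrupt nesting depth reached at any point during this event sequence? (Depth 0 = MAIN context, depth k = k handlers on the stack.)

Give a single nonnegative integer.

Answer: 2

Derivation:
Event 1 (INT 2): INT 2 arrives: push (MAIN, PC=0), enter IRQ2 at PC=0 (depth now 1) [depth=1]
Event 2 (EXEC): [IRQ2] PC=0: INC 4 -> ACC=4 [depth=1]
Event 3 (INT 2): INT 2 arrives: push (IRQ2, PC=1), enter IRQ2 at PC=0 (depth now 2) [depth=2]
Event 4 (EXEC): [IRQ2] PC=0: INC 4 -> ACC=8 [depth=2]
Event 5 (EXEC): [IRQ2] PC=1: DEC 2 -> ACC=6 [depth=2]
Event 6 (EXEC): [IRQ2] PC=2: IRET -> resume IRQ2 at PC=1 (depth now 1) [depth=1]
Event 7 (EXEC): [IRQ2] PC=1: DEC 2 -> ACC=4 [depth=1]
Event 8 (EXEC): [IRQ2] PC=2: IRET -> resume MAIN at PC=0 (depth now 0) [depth=0]
Event 9 (INT 0): INT 0 arrives: push (MAIN, PC=0), enter IRQ0 at PC=0 (depth now 1) [depth=1]
Event 10 (EXEC): [IRQ0] PC=0: DEC 4 -> ACC=0 [depth=1]
Event 11 (EXEC): [IRQ0] PC=1: IRET -> resume MAIN at PC=0 (depth now 0) [depth=0]
Event 12 (EXEC): [MAIN] PC=0: NOP [depth=0]
Event 13 (INT 2): INT 2 arrives: push (MAIN, PC=1), enter IRQ2 at PC=0 (depth now 1) [depth=1]
Event 14 (EXEC): [IRQ2] PC=0: INC 4 -> ACC=4 [depth=1]
Event 15 (INT 2): INT 2 arrives: push (IRQ2, PC=1), enter IRQ2 at PC=0 (depth now 2) [depth=2]
Event 16 (EXEC): [IRQ2] PC=0: INC 4 -> ACC=8 [depth=2]
Event 17 (EXEC): [IRQ2] PC=1: DEC 2 -> ACC=6 [depth=2]
Event 18 (EXEC): [IRQ2] PC=2: IRET -> resume IRQ2 at PC=1 (depth now 1) [depth=1]
Event 19 (EXEC): [IRQ2] PC=1: DEC 2 -> ACC=4 [depth=1]
Event 20 (EXEC): [IRQ2] PC=2: IRET -> resume MAIN at PC=1 (depth now 0) [depth=0]
Event 21 (EXEC): [MAIN] PC=1: NOP [depth=0]
Event 22 (INT 2): INT 2 arrives: push (MAIN, PC=2), enter IRQ2 at PC=0 (depth now 1) [depth=1]
Event 23 (EXEC): [IRQ2] PC=0: INC 4 -> ACC=8 [depth=1]
Event 24 (EXEC): [IRQ2] PC=1: DEC 2 -> ACC=6 [depth=1]
Event 25 (EXEC): [IRQ2] PC=2: IRET -> resume MAIN at PC=2 (depth now 0) [depth=0]
Event 26 (EXEC): [MAIN] PC=2: INC 2 -> ACC=8 [depth=0]
Event 27 (EXEC): [MAIN] PC=3: INC 5 -> ACC=13 [depth=0]
Event 28 (EXEC): [MAIN] PC=4: INC 2 -> ACC=15 [depth=0]
Event 29 (EXEC): [MAIN] PC=5: HALT [depth=0]
Max depth observed: 2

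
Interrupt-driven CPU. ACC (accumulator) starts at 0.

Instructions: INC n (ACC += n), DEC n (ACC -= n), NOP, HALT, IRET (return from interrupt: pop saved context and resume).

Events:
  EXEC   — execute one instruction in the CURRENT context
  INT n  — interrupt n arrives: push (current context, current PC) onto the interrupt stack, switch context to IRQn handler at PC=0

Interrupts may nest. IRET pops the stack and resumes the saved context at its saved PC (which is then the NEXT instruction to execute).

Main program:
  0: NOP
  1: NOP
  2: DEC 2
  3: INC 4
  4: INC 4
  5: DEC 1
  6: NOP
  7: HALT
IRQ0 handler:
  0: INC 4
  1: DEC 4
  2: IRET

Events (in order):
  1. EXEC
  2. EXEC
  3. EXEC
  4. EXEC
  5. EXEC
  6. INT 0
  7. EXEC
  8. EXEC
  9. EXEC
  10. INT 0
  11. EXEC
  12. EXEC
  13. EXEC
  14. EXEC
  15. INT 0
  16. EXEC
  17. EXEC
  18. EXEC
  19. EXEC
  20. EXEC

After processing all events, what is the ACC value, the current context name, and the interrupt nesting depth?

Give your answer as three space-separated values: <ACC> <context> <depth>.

Event 1 (EXEC): [MAIN] PC=0: NOP
Event 2 (EXEC): [MAIN] PC=1: NOP
Event 3 (EXEC): [MAIN] PC=2: DEC 2 -> ACC=-2
Event 4 (EXEC): [MAIN] PC=3: INC 4 -> ACC=2
Event 5 (EXEC): [MAIN] PC=4: INC 4 -> ACC=6
Event 6 (INT 0): INT 0 arrives: push (MAIN, PC=5), enter IRQ0 at PC=0 (depth now 1)
Event 7 (EXEC): [IRQ0] PC=0: INC 4 -> ACC=10
Event 8 (EXEC): [IRQ0] PC=1: DEC 4 -> ACC=6
Event 9 (EXEC): [IRQ0] PC=2: IRET -> resume MAIN at PC=5 (depth now 0)
Event 10 (INT 0): INT 0 arrives: push (MAIN, PC=5), enter IRQ0 at PC=0 (depth now 1)
Event 11 (EXEC): [IRQ0] PC=0: INC 4 -> ACC=10
Event 12 (EXEC): [IRQ0] PC=1: DEC 4 -> ACC=6
Event 13 (EXEC): [IRQ0] PC=2: IRET -> resume MAIN at PC=5 (depth now 0)
Event 14 (EXEC): [MAIN] PC=5: DEC 1 -> ACC=5
Event 15 (INT 0): INT 0 arrives: push (MAIN, PC=6), enter IRQ0 at PC=0 (depth now 1)
Event 16 (EXEC): [IRQ0] PC=0: INC 4 -> ACC=9
Event 17 (EXEC): [IRQ0] PC=1: DEC 4 -> ACC=5
Event 18 (EXEC): [IRQ0] PC=2: IRET -> resume MAIN at PC=6 (depth now 0)
Event 19 (EXEC): [MAIN] PC=6: NOP
Event 20 (EXEC): [MAIN] PC=7: HALT

Answer: 5 MAIN 0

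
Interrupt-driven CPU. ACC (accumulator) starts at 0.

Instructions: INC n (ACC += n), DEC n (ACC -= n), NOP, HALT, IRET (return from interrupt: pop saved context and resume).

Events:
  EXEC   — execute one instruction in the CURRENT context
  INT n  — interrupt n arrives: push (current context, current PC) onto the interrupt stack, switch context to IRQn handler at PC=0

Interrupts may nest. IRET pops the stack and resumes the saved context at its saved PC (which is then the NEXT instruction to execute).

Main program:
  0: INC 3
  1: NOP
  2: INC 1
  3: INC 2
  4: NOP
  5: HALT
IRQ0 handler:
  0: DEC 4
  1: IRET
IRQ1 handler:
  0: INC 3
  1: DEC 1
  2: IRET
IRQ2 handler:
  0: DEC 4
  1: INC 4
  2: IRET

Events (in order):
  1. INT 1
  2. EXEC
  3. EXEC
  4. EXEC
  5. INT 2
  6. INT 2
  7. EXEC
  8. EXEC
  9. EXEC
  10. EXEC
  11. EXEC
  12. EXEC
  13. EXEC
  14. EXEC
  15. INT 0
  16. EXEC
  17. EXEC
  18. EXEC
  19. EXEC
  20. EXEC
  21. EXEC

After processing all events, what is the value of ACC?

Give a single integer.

Event 1 (INT 1): INT 1 arrives: push (MAIN, PC=0), enter IRQ1 at PC=0 (depth now 1)
Event 2 (EXEC): [IRQ1] PC=0: INC 3 -> ACC=3
Event 3 (EXEC): [IRQ1] PC=1: DEC 1 -> ACC=2
Event 4 (EXEC): [IRQ1] PC=2: IRET -> resume MAIN at PC=0 (depth now 0)
Event 5 (INT 2): INT 2 arrives: push (MAIN, PC=0), enter IRQ2 at PC=0 (depth now 1)
Event 6 (INT 2): INT 2 arrives: push (IRQ2, PC=0), enter IRQ2 at PC=0 (depth now 2)
Event 7 (EXEC): [IRQ2] PC=0: DEC 4 -> ACC=-2
Event 8 (EXEC): [IRQ2] PC=1: INC 4 -> ACC=2
Event 9 (EXEC): [IRQ2] PC=2: IRET -> resume IRQ2 at PC=0 (depth now 1)
Event 10 (EXEC): [IRQ2] PC=0: DEC 4 -> ACC=-2
Event 11 (EXEC): [IRQ2] PC=1: INC 4 -> ACC=2
Event 12 (EXEC): [IRQ2] PC=2: IRET -> resume MAIN at PC=0 (depth now 0)
Event 13 (EXEC): [MAIN] PC=0: INC 3 -> ACC=5
Event 14 (EXEC): [MAIN] PC=1: NOP
Event 15 (INT 0): INT 0 arrives: push (MAIN, PC=2), enter IRQ0 at PC=0 (depth now 1)
Event 16 (EXEC): [IRQ0] PC=0: DEC 4 -> ACC=1
Event 17 (EXEC): [IRQ0] PC=1: IRET -> resume MAIN at PC=2 (depth now 0)
Event 18 (EXEC): [MAIN] PC=2: INC 1 -> ACC=2
Event 19 (EXEC): [MAIN] PC=3: INC 2 -> ACC=4
Event 20 (EXEC): [MAIN] PC=4: NOP
Event 21 (EXEC): [MAIN] PC=5: HALT

Answer: 4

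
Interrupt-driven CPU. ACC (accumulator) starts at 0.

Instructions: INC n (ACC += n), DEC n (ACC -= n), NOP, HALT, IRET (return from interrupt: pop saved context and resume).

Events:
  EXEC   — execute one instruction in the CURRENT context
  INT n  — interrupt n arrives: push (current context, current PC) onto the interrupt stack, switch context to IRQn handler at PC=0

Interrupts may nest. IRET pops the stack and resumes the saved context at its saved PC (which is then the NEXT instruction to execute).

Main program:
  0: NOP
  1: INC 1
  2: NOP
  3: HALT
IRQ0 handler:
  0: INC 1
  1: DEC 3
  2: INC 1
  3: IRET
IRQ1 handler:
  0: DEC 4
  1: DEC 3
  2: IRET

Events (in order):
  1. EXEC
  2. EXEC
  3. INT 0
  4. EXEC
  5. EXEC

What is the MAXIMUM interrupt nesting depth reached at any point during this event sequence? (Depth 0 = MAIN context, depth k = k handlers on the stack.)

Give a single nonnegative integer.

Event 1 (EXEC): [MAIN] PC=0: NOP [depth=0]
Event 2 (EXEC): [MAIN] PC=1: INC 1 -> ACC=1 [depth=0]
Event 3 (INT 0): INT 0 arrives: push (MAIN, PC=2), enter IRQ0 at PC=0 (depth now 1) [depth=1]
Event 4 (EXEC): [IRQ0] PC=0: INC 1 -> ACC=2 [depth=1]
Event 5 (EXEC): [IRQ0] PC=1: DEC 3 -> ACC=-1 [depth=1]
Max depth observed: 1

Answer: 1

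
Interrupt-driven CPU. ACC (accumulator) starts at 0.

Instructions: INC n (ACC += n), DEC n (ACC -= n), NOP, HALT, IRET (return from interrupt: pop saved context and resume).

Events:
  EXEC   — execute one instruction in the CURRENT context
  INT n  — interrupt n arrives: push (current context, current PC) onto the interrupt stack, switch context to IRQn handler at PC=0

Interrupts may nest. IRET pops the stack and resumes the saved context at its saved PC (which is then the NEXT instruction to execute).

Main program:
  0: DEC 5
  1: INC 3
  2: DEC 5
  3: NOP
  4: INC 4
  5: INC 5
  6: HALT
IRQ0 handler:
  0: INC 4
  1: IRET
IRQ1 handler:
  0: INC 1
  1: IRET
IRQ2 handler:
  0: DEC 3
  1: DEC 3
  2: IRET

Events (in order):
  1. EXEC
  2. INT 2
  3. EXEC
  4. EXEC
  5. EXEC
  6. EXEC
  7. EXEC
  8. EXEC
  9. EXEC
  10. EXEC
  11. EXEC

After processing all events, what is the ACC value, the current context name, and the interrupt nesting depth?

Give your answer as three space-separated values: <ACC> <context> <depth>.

Answer: -4 MAIN 0

Derivation:
Event 1 (EXEC): [MAIN] PC=0: DEC 5 -> ACC=-5
Event 2 (INT 2): INT 2 arrives: push (MAIN, PC=1), enter IRQ2 at PC=0 (depth now 1)
Event 3 (EXEC): [IRQ2] PC=0: DEC 3 -> ACC=-8
Event 4 (EXEC): [IRQ2] PC=1: DEC 3 -> ACC=-11
Event 5 (EXEC): [IRQ2] PC=2: IRET -> resume MAIN at PC=1 (depth now 0)
Event 6 (EXEC): [MAIN] PC=1: INC 3 -> ACC=-8
Event 7 (EXEC): [MAIN] PC=2: DEC 5 -> ACC=-13
Event 8 (EXEC): [MAIN] PC=3: NOP
Event 9 (EXEC): [MAIN] PC=4: INC 4 -> ACC=-9
Event 10 (EXEC): [MAIN] PC=5: INC 5 -> ACC=-4
Event 11 (EXEC): [MAIN] PC=6: HALT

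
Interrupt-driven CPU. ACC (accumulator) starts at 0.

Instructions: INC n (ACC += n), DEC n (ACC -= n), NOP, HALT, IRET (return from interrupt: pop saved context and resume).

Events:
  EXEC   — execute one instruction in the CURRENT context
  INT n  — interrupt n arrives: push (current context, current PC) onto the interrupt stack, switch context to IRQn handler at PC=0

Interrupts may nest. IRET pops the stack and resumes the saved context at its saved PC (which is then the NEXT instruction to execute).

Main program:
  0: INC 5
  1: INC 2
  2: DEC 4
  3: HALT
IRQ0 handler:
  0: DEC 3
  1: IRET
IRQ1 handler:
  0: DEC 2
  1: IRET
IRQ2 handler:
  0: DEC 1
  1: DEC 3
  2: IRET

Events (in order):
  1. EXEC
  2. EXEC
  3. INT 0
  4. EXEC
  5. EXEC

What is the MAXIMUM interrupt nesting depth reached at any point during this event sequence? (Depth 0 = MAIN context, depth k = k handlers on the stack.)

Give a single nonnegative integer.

Answer: 1

Derivation:
Event 1 (EXEC): [MAIN] PC=0: INC 5 -> ACC=5 [depth=0]
Event 2 (EXEC): [MAIN] PC=1: INC 2 -> ACC=7 [depth=0]
Event 3 (INT 0): INT 0 arrives: push (MAIN, PC=2), enter IRQ0 at PC=0 (depth now 1) [depth=1]
Event 4 (EXEC): [IRQ0] PC=0: DEC 3 -> ACC=4 [depth=1]
Event 5 (EXEC): [IRQ0] PC=1: IRET -> resume MAIN at PC=2 (depth now 0) [depth=0]
Max depth observed: 1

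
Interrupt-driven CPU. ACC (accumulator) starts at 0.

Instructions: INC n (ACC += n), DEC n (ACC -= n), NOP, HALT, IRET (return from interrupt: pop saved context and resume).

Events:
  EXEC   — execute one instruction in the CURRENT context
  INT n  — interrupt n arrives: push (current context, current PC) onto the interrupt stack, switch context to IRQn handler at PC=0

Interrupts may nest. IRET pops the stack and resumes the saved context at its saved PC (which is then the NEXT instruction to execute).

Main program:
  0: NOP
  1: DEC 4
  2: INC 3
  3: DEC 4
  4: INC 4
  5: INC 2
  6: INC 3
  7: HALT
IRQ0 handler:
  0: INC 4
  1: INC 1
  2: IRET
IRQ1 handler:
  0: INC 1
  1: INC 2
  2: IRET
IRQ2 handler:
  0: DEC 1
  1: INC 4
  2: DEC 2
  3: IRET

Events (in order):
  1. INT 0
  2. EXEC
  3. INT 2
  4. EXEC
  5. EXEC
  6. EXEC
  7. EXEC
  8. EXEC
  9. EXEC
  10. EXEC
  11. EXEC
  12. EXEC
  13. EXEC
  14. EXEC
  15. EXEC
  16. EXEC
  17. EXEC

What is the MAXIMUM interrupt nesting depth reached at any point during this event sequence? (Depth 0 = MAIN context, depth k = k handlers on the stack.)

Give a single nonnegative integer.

Event 1 (INT 0): INT 0 arrives: push (MAIN, PC=0), enter IRQ0 at PC=0 (depth now 1) [depth=1]
Event 2 (EXEC): [IRQ0] PC=0: INC 4 -> ACC=4 [depth=1]
Event 3 (INT 2): INT 2 arrives: push (IRQ0, PC=1), enter IRQ2 at PC=0 (depth now 2) [depth=2]
Event 4 (EXEC): [IRQ2] PC=0: DEC 1 -> ACC=3 [depth=2]
Event 5 (EXEC): [IRQ2] PC=1: INC 4 -> ACC=7 [depth=2]
Event 6 (EXEC): [IRQ2] PC=2: DEC 2 -> ACC=5 [depth=2]
Event 7 (EXEC): [IRQ2] PC=3: IRET -> resume IRQ0 at PC=1 (depth now 1) [depth=1]
Event 8 (EXEC): [IRQ0] PC=1: INC 1 -> ACC=6 [depth=1]
Event 9 (EXEC): [IRQ0] PC=2: IRET -> resume MAIN at PC=0 (depth now 0) [depth=0]
Event 10 (EXEC): [MAIN] PC=0: NOP [depth=0]
Event 11 (EXEC): [MAIN] PC=1: DEC 4 -> ACC=2 [depth=0]
Event 12 (EXEC): [MAIN] PC=2: INC 3 -> ACC=5 [depth=0]
Event 13 (EXEC): [MAIN] PC=3: DEC 4 -> ACC=1 [depth=0]
Event 14 (EXEC): [MAIN] PC=4: INC 4 -> ACC=5 [depth=0]
Event 15 (EXEC): [MAIN] PC=5: INC 2 -> ACC=7 [depth=0]
Event 16 (EXEC): [MAIN] PC=6: INC 3 -> ACC=10 [depth=0]
Event 17 (EXEC): [MAIN] PC=7: HALT [depth=0]
Max depth observed: 2

Answer: 2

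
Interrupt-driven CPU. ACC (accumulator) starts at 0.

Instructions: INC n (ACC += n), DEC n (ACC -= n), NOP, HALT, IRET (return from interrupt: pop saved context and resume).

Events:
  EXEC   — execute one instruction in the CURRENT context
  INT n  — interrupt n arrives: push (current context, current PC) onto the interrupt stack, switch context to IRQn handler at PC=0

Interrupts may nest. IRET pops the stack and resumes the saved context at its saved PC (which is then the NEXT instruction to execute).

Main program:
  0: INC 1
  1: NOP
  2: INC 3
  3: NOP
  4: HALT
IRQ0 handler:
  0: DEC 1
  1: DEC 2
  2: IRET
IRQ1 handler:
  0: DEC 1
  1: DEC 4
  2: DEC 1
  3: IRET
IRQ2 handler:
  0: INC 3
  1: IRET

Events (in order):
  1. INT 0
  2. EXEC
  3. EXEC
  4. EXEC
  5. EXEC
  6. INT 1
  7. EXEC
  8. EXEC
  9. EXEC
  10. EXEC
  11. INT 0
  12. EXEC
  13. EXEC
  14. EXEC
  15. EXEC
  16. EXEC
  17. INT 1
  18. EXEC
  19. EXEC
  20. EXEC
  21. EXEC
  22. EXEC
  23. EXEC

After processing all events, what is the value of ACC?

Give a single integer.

Event 1 (INT 0): INT 0 arrives: push (MAIN, PC=0), enter IRQ0 at PC=0 (depth now 1)
Event 2 (EXEC): [IRQ0] PC=0: DEC 1 -> ACC=-1
Event 3 (EXEC): [IRQ0] PC=1: DEC 2 -> ACC=-3
Event 4 (EXEC): [IRQ0] PC=2: IRET -> resume MAIN at PC=0 (depth now 0)
Event 5 (EXEC): [MAIN] PC=0: INC 1 -> ACC=-2
Event 6 (INT 1): INT 1 arrives: push (MAIN, PC=1), enter IRQ1 at PC=0 (depth now 1)
Event 7 (EXEC): [IRQ1] PC=0: DEC 1 -> ACC=-3
Event 8 (EXEC): [IRQ1] PC=1: DEC 4 -> ACC=-7
Event 9 (EXEC): [IRQ1] PC=2: DEC 1 -> ACC=-8
Event 10 (EXEC): [IRQ1] PC=3: IRET -> resume MAIN at PC=1 (depth now 0)
Event 11 (INT 0): INT 0 arrives: push (MAIN, PC=1), enter IRQ0 at PC=0 (depth now 1)
Event 12 (EXEC): [IRQ0] PC=0: DEC 1 -> ACC=-9
Event 13 (EXEC): [IRQ0] PC=1: DEC 2 -> ACC=-11
Event 14 (EXEC): [IRQ0] PC=2: IRET -> resume MAIN at PC=1 (depth now 0)
Event 15 (EXEC): [MAIN] PC=1: NOP
Event 16 (EXEC): [MAIN] PC=2: INC 3 -> ACC=-8
Event 17 (INT 1): INT 1 arrives: push (MAIN, PC=3), enter IRQ1 at PC=0 (depth now 1)
Event 18 (EXEC): [IRQ1] PC=0: DEC 1 -> ACC=-9
Event 19 (EXEC): [IRQ1] PC=1: DEC 4 -> ACC=-13
Event 20 (EXEC): [IRQ1] PC=2: DEC 1 -> ACC=-14
Event 21 (EXEC): [IRQ1] PC=3: IRET -> resume MAIN at PC=3 (depth now 0)
Event 22 (EXEC): [MAIN] PC=3: NOP
Event 23 (EXEC): [MAIN] PC=4: HALT

Answer: -14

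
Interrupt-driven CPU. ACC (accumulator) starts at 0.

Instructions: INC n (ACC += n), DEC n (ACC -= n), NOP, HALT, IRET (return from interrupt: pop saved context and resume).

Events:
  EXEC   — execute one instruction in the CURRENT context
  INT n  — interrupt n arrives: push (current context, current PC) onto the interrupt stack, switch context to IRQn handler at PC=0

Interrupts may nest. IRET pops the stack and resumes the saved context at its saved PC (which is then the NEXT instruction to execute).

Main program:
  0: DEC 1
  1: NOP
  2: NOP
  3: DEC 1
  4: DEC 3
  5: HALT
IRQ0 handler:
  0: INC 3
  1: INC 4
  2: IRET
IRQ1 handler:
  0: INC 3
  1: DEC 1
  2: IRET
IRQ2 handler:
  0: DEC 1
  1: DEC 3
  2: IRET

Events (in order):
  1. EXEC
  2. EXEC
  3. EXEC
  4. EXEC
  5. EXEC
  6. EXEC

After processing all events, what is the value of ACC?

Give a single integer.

Answer: -5

Derivation:
Event 1 (EXEC): [MAIN] PC=0: DEC 1 -> ACC=-1
Event 2 (EXEC): [MAIN] PC=1: NOP
Event 3 (EXEC): [MAIN] PC=2: NOP
Event 4 (EXEC): [MAIN] PC=3: DEC 1 -> ACC=-2
Event 5 (EXEC): [MAIN] PC=4: DEC 3 -> ACC=-5
Event 6 (EXEC): [MAIN] PC=5: HALT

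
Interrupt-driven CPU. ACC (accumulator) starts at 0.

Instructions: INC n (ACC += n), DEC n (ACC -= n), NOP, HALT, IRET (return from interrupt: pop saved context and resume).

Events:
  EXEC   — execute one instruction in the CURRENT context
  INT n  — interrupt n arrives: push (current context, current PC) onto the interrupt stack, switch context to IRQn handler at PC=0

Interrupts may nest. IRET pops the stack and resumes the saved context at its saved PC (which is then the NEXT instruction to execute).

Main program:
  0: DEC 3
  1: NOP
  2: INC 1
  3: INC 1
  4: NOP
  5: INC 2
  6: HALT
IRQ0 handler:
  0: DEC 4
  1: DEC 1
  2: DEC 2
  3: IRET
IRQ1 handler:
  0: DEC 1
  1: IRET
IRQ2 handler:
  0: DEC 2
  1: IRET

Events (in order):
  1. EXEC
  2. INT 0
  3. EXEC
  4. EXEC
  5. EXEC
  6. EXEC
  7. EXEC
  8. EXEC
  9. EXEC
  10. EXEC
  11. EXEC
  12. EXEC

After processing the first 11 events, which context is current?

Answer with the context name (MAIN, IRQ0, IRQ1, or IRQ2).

Answer: MAIN

Derivation:
Event 1 (EXEC): [MAIN] PC=0: DEC 3 -> ACC=-3
Event 2 (INT 0): INT 0 arrives: push (MAIN, PC=1), enter IRQ0 at PC=0 (depth now 1)
Event 3 (EXEC): [IRQ0] PC=0: DEC 4 -> ACC=-7
Event 4 (EXEC): [IRQ0] PC=1: DEC 1 -> ACC=-8
Event 5 (EXEC): [IRQ0] PC=2: DEC 2 -> ACC=-10
Event 6 (EXEC): [IRQ0] PC=3: IRET -> resume MAIN at PC=1 (depth now 0)
Event 7 (EXEC): [MAIN] PC=1: NOP
Event 8 (EXEC): [MAIN] PC=2: INC 1 -> ACC=-9
Event 9 (EXEC): [MAIN] PC=3: INC 1 -> ACC=-8
Event 10 (EXEC): [MAIN] PC=4: NOP
Event 11 (EXEC): [MAIN] PC=5: INC 2 -> ACC=-6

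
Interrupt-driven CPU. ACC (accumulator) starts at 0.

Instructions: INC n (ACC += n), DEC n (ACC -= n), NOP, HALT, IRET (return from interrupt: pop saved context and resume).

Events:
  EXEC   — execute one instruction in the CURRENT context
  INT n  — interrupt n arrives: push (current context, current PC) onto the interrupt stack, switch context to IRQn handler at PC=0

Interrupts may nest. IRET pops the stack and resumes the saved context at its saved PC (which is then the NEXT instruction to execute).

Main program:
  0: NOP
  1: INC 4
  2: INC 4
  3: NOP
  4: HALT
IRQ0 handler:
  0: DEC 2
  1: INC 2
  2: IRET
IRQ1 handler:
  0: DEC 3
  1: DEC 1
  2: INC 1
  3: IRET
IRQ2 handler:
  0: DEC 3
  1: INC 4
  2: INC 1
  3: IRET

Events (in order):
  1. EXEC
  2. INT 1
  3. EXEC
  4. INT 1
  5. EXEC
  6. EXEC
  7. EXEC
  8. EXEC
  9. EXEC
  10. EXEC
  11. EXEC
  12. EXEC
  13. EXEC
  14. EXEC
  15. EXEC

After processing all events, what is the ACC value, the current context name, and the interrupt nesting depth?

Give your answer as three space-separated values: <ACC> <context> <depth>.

Event 1 (EXEC): [MAIN] PC=0: NOP
Event 2 (INT 1): INT 1 arrives: push (MAIN, PC=1), enter IRQ1 at PC=0 (depth now 1)
Event 3 (EXEC): [IRQ1] PC=0: DEC 3 -> ACC=-3
Event 4 (INT 1): INT 1 arrives: push (IRQ1, PC=1), enter IRQ1 at PC=0 (depth now 2)
Event 5 (EXEC): [IRQ1] PC=0: DEC 3 -> ACC=-6
Event 6 (EXEC): [IRQ1] PC=1: DEC 1 -> ACC=-7
Event 7 (EXEC): [IRQ1] PC=2: INC 1 -> ACC=-6
Event 8 (EXEC): [IRQ1] PC=3: IRET -> resume IRQ1 at PC=1 (depth now 1)
Event 9 (EXEC): [IRQ1] PC=1: DEC 1 -> ACC=-7
Event 10 (EXEC): [IRQ1] PC=2: INC 1 -> ACC=-6
Event 11 (EXEC): [IRQ1] PC=3: IRET -> resume MAIN at PC=1 (depth now 0)
Event 12 (EXEC): [MAIN] PC=1: INC 4 -> ACC=-2
Event 13 (EXEC): [MAIN] PC=2: INC 4 -> ACC=2
Event 14 (EXEC): [MAIN] PC=3: NOP
Event 15 (EXEC): [MAIN] PC=4: HALT

Answer: 2 MAIN 0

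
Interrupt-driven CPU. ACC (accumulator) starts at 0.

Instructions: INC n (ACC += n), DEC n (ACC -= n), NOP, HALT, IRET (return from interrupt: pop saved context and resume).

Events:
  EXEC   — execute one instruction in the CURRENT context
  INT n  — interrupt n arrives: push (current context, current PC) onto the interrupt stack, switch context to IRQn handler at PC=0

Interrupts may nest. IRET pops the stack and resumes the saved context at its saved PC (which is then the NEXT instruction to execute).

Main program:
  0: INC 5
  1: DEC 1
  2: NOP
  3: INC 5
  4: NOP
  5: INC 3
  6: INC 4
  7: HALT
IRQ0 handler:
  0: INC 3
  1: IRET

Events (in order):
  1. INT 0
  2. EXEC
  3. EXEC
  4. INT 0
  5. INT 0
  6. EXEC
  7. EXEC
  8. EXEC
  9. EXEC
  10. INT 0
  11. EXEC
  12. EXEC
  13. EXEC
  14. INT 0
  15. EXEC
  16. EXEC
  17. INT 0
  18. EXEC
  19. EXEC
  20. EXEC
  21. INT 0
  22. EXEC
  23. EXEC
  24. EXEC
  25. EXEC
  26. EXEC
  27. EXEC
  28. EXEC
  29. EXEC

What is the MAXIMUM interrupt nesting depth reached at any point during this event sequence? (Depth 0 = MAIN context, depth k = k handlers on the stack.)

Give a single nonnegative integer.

Answer: 2

Derivation:
Event 1 (INT 0): INT 0 arrives: push (MAIN, PC=0), enter IRQ0 at PC=0 (depth now 1) [depth=1]
Event 2 (EXEC): [IRQ0] PC=0: INC 3 -> ACC=3 [depth=1]
Event 3 (EXEC): [IRQ0] PC=1: IRET -> resume MAIN at PC=0 (depth now 0) [depth=0]
Event 4 (INT 0): INT 0 arrives: push (MAIN, PC=0), enter IRQ0 at PC=0 (depth now 1) [depth=1]
Event 5 (INT 0): INT 0 arrives: push (IRQ0, PC=0), enter IRQ0 at PC=0 (depth now 2) [depth=2]
Event 6 (EXEC): [IRQ0] PC=0: INC 3 -> ACC=6 [depth=2]
Event 7 (EXEC): [IRQ0] PC=1: IRET -> resume IRQ0 at PC=0 (depth now 1) [depth=1]
Event 8 (EXEC): [IRQ0] PC=0: INC 3 -> ACC=9 [depth=1]
Event 9 (EXEC): [IRQ0] PC=1: IRET -> resume MAIN at PC=0 (depth now 0) [depth=0]
Event 10 (INT 0): INT 0 arrives: push (MAIN, PC=0), enter IRQ0 at PC=0 (depth now 1) [depth=1]
Event 11 (EXEC): [IRQ0] PC=0: INC 3 -> ACC=12 [depth=1]
Event 12 (EXEC): [IRQ0] PC=1: IRET -> resume MAIN at PC=0 (depth now 0) [depth=0]
Event 13 (EXEC): [MAIN] PC=0: INC 5 -> ACC=17 [depth=0]
Event 14 (INT 0): INT 0 arrives: push (MAIN, PC=1), enter IRQ0 at PC=0 (depth now 1) [depth=1]
Event 15 (EXEC): [IRQ0] PC=0: INC 3 -> ACC=20 [depth=1]
Event 16 (EXEC): [IRQ0] PC=1: IRET -> resume MAIN at PC=1 (depth now 0) [depth=0]
Event 17 (INT 0): INT 0 arrives: push (MAIN, PC=1), enter IRQ0 at PC=0 (depth now 1) [depth=1]
Event 18 (EXEC): [IRQ0] PC=0: INC 3 -> ACC=23 [depth=1]
Event 19 (EXEC): [IRQ0] PC=1: IRET -> resume MAIN at PC=1 (depth now 0) [depth=0]
Event 20 (EXEC): [MAIN] PC=1: DEC 1 -> ACC=22 [depth=0]
Event 21 (INT 0): INT 0 arrives: push (MAIN, PC=2), enter IRQ0 at PC=0 (depth now 1) [depth=1]
Event 22 (EXEC): [IRQ0] PC=0: INC 3 -> ACC=25 [depth=1]
Event 23 (EXEC): [IRQ0] PC=1: IRET -> resume MAIN at PC=2 (depth now 0) [depth=0]
Event 24 (EXEC): [MAIN] PC=2: NOP [depth=0]
Event 25 (EXEC): [MAIN] PC=3: INC 5 -> ACC=30 [depth=0]
Event 26 (EXEC): [MAIN] PC=4: NOP [depth=0]
Event 27 (EXEC): [MAIN] PC=5: INC 3 -> ACC=33 [depth=0]
Event 28 (EXEC): [MAIN] PC=6: INC 4 -> ACC=37 [depth=0]
Event 29 (EXEC): [MAIN] PC=7: HALT [depth=0]
Max depth observed: 2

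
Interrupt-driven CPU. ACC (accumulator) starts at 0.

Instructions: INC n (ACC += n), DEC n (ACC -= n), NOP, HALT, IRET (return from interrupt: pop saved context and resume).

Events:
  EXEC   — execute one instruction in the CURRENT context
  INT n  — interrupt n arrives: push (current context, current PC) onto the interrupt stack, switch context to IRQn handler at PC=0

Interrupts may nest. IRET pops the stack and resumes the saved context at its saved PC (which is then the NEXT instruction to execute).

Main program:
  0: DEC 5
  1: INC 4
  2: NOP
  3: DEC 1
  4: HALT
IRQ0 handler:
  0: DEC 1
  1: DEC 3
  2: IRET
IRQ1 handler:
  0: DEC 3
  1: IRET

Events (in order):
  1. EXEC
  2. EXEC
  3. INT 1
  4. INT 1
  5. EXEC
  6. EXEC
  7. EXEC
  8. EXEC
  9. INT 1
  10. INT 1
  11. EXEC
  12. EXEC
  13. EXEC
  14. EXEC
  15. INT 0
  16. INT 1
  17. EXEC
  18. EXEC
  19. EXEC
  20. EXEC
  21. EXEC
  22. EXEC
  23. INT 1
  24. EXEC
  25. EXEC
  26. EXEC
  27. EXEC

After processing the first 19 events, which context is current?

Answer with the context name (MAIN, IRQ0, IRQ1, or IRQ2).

Event 1 (EXEC): [MAIN] PC=0: DEC 5 -> ACC=-5
Event 2 (EXEC): [MAIN] PC=1: INC 4 -> ACC=-1
Event 3 (INT 1): INT 1 arrives: push (MAIN, PC=2), enter IRQ1 at PC=0 (depth now 1)
Event 4 (INT 1): INT 1 arrives: push (IRQ1, PC=0), enter IRQ1 at PC=0 (depth now 2)
Event 5 (EXEC): [IRQ1] PC=0: DEC 3 -> ACC=-4
Event 6 (EXEC): [IRQ1] PC=1: IRET -> resume IRQ1 at PC=0 (depth now 1)
Event 7 (EXEC): [IRQ1] PC=0: DEC 3 -> ACC=-7
Event 8 (EXEC): [IRQ1] PC=1: IRET -> resume MAIN at PC=2 (depth now 0)
Event 9 (INT 1): INT 1 arrives: push (MAIN, PC=2), enter IRQ1 at PC=0 (depth now 1)
Event 10 (INT 1): INT 1 arrives: push (IRQ1, PC=0), enter IRQ1 at PC=0 (depth now 2)
Event 11 (EXEC): [IRQ1] PC=0: DEC 3 -> ACC=-10
Event 12 (EXEC): [IRQ1] PC=1: IRET -> resume IRQ1 at PC=0 (depth now 1)
Event 13 (EXEC): [IRQ1] PC=0: DEC 3 -> ACC=-13
Event 14 (EXEC): [IRQ1] PC=1: IRET -> resume MAIN at PC=2 (depth now 0)
Event 15 (INT 0): INT 0 arrives: push (MAIN, PC=2), enter IRQ0 at PC=0 (depth now 1)
Event 16 (INT 1): INT 1 arrives: push (IRQ0, PC=0), enter IRQ1 at PC=0 (depth now 2)
Event 17 (EXEC): [IRQ1] PC=0: DEC 3 -> ACC=-16
Event 18 (EXEC): [IRQ1] PC=1: IRET -> resume IRQ0 at PC=0 (depth now 1)
Event 19 (EXEC): [IRQ0] PC=0: DEC 1 -> ACC=-17

Answer: IRQ0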